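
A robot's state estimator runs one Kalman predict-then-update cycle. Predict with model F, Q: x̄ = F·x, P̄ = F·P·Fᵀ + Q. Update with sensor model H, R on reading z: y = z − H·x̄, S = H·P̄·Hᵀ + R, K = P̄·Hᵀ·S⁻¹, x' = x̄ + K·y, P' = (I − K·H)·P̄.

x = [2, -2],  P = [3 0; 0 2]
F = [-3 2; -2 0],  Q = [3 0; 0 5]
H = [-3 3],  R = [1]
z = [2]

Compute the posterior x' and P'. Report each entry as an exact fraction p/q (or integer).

x̄ = F·x = [-10, -4]
P̄ = F·P·Fᵀ + Q = [38 18; 18 17]
y = z − H·x̄ = [-16]
S = H·P̄·Hᵀ + R = [172]
K = P̄·Hᵀ·S⁻¹ = [-15/43; -3/172]
x' = x̄ + K·y = [-190/43, -160/43]
P' = (I − K·H)·P̄ = [734/43 729/43; 729/43 2915/172]

x' = [-190/43, -160/43]
P' = [734/43 729/43; 729/43 2915/172]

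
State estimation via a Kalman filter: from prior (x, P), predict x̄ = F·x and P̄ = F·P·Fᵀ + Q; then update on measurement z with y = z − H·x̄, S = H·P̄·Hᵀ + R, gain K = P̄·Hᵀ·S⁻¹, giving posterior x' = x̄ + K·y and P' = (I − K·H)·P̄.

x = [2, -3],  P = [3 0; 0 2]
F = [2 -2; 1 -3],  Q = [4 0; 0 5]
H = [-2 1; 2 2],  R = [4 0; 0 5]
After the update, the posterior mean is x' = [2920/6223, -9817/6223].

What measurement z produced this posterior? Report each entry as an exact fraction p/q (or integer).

z = [-3, -3]

x̄ = F·x = [10, 11]
P̄ = F·P·Fᵀ + Q = [24 18; 18 26]
S = H·P̄·Hᵀ + R = [54 -80; -80 349]
K = P̄·Hᵀ·S⁻¹ = [-1875/6223 1068/6223; 1775/6223 1976/6223]
x' − x̄ = [-59310/6223, -78270/6223] = K·y
y = (KᵀK)⁻¹·Kᵀ·(x' − x̄) = [6, -45]
z = y + H·x̄ = [6, -45] + [-9, 42] = [-3, -3]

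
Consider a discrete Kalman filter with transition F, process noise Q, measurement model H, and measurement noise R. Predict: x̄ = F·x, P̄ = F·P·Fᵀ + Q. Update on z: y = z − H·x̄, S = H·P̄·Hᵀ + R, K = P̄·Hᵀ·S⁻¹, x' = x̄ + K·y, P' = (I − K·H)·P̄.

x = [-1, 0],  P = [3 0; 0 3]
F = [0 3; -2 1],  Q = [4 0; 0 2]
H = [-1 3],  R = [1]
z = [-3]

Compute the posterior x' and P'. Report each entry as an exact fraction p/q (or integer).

x' = [36/131, -116/131]
P' = [4045/131 1347/131; 1347/131 463/131]

x̄ = F·x = [0, 2]
P̄ = F·P·Fᵀ + Q = [31 9; 9 17]
y = z − H·x̄ = [-9]
S = H·P̄·Hᵀ + R = [131]
K = P̄·Hᵀ·S⁻¹ = [-4/131; 42/131]
x' = x̄ + K·y = [36/131, -116/131]
P' = (I − K·H)·P̄ = [4045/131 1347/131; 1347/131 463/131]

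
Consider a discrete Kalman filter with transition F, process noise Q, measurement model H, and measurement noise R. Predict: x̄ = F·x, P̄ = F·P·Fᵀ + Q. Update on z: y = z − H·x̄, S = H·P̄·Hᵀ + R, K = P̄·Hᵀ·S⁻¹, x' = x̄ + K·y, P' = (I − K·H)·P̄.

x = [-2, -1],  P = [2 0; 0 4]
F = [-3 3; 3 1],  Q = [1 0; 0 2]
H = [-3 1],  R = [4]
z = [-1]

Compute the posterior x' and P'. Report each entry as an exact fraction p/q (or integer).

x' = [-888/559, -3283/559]
P' = [1504/559 3828/559; 3828/559 11652/559]

x̄ = F·x = [3, -7]
P̄ = F·P·Fᵀ + Q = [55 -6; -6 24]
y = z − H·x̄ = [15]
S = H·P̄·Hᵀ + R = [559]
K = P̄·Hᵀ·S⁻¹ = [-171/559; 42/559]
x' = x̄ + K·y = [-888/559, -3283/559]
P' = (I − K·H)·P̄ = [1504/559 3828/559; 3828/559 11652/559]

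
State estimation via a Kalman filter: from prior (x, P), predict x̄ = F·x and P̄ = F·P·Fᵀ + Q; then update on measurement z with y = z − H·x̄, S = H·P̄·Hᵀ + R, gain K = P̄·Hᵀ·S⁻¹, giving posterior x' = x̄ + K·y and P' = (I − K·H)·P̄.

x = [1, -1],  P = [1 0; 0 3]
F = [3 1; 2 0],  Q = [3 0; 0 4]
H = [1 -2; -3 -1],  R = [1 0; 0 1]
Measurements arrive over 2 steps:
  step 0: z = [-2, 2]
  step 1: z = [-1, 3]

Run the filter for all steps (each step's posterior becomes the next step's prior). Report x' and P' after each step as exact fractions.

step 0: x' = [-3632/4319, 2498/4319], P' = [435/4319 -78/4319; -78/4319 848/4319]
step 1: x' = [-3977004/3930463, -260412/3930463], P' = [390072/3930463 -72110/3930463; -72110/3930463 764656/3930463]

step 0: x̄ = F·x = [2, 2]
step 0: P̄ = F·P·Fᵀ + Q = [15 6; 6 8]
step 0: y = z − H·x̄ = [0, 10]
step 0: S = H·P̄·Hᵀ + R = [24 1; 1 180]
step 0: K = P̄·Hᵀ·S⁻¹ = [591/4319 -1227/4319; -1774/4319 -614/4319]
step 0: x' = x̄ + K·y = [-3632/4319, 2498/4319]
step 0: P' = (I − K·H)·P̄ = [435/4319 -78/4319; -78/4319 848/4319]
step 1: x̄ = F·x = [-8398/4319, -7264/4319]
step 1: P̄ = F·P·Fᵀ + Q = [17252/4319 2454/4319; 2454/4319 19016/4319]
step 1: y = z − H·x̄ = [-10449/4319, -19501/4319]
step 1: S = H·P̄·Hᵀ + R = [87819/4319 -1454/4319; -1454/4319 193327/4319]
step 1: K = P̄·Hᵀ·S⁻¹ = [534292/3930463 -1098106/3930463; -1601422/3930463 -548326/3930463]
step 1: x' = x̄ + K·y = [-3977004/3930463, -260412/3930463]
step 1: P' = (I − K·H)·P̄ = [390072/3930463 -72110/3930463; -72110/3930463 764656/3930463]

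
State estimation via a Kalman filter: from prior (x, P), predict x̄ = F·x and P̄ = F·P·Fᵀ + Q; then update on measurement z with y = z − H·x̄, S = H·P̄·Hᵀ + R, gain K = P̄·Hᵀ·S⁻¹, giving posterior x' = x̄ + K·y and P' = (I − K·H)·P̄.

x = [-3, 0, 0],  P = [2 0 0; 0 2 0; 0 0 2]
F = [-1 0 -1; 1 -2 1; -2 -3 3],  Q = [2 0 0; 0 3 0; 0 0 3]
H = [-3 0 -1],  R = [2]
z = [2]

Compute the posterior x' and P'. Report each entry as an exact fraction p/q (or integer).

x̄ = F·x = [3, -3, 6]
P̄ = F·P·Fᵀ + Q = [6 -4 -2; -4 15 14; -2 14 47]
y = z − H·x̄ = [17]
S = H·P̄·Hᵀ + R = [91]
K = P̄·Hᵀ·S⁻¹ = [-16/91; -2/91; -41/91]
x' = x̄ + K·y = [1/91, -307/91, -151/91]
P' = (I − K·H)·P̄ = [290/91 -396/91 -838/91; -396/91 1361/91 1192/91; -838/91 1192/91 2596/91]

x' = [1/91, -307/91, -151/91]
P' = [290/91 -396/91 -838/91; -396/91 1361/91 1192/91; -838/91 1192/91 2596/91]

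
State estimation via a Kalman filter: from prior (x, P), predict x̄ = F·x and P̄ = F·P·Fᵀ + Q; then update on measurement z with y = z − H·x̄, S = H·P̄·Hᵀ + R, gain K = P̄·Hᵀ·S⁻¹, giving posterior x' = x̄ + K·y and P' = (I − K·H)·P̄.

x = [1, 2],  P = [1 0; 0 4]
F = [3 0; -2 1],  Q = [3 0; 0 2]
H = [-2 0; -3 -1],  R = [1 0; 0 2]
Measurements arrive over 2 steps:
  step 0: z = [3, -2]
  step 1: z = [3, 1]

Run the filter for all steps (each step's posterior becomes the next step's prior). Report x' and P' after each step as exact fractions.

step 0: x' = [-101/86, 614/129], P' = [9/43 -22/43; -22/43 362/129]
step 1: x' = [-513/296, 5869/1258], P' = [15/74 -18/37; -18/37 8408/3145]

step 0: x̄ = F·x = [3, 0]
step 0: P̄ = F·P·Fᵀ + Q = [12 -6; -6 10]
step 0: y = z − H·x̄ = [9, 7]
step 0: S = H·P̄·Hᵀ + R = [49 60; 60 84]
step 0: K = P̄·Hᵀ·S⁻¹ = [-18/43 -5/86; 44/43 -82/129]
step 0: x' = x̄ + K·y = [-101/86, 614/129]
step 0: P' = (I − K·H)·P̄ = [9/43 -22/43; -22/43 362/129]
step 1: x̄ = F·x = [-303/86, 917/129]
step 1: P̄ = F·P·Fᵀ + Q = [210/43 -120/43; -120/43 992/129]
step 1: y = z − H·x̄ = [-174/43, -635/258]
step 1: S = H·P̄·Hᵀ + R = [883/43 1020/43; 1020/43 4760/129]
step 1: K = P̄·Hᵀ·S⁻¹ = [-15/37 -9/148; 36/37 -1909/3145]
step 1: x' = x̄ + K·y = [-513/296, 5869/1258]
step 1: P' = (I − K·H)·P̄ = [15/74 -18/37; -18/37 8408/3145]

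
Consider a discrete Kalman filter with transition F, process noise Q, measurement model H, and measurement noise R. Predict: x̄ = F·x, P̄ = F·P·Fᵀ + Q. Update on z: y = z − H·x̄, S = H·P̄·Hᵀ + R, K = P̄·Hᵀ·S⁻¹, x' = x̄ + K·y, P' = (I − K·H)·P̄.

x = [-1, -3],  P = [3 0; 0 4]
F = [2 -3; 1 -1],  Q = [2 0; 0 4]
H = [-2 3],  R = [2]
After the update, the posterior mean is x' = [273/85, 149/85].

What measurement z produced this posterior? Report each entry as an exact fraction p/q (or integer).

z = [-1]

x̄ = F·x = [7, 2]
P̄ = F·P·Fᵀ + Q = [50 18; 18 11]
S = H·P̄·Hᵀ + R = [85]
K = P̄·Hᵀ·S⁻¹ = [-46/85; -3/85]
x' − x̄ = [-322/85, -21/85] = K·y
y = (KᵀK)⁻¹·Kᵀ·(x' − x̄) = [7]
z = y + H·x̄ = [7] + [-8] = [-1]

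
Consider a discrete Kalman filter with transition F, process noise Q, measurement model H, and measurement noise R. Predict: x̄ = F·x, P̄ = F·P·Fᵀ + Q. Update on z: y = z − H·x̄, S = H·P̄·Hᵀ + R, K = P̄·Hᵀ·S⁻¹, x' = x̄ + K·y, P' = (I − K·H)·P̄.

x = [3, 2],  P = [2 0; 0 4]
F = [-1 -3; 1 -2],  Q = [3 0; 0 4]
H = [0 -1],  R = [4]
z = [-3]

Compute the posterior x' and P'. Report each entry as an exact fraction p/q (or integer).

x' = [-73/13, 31/13]
P' = [291/13 44/13; 44/13 44/13]

x̄ = F·x = [-9, -1]
P̄ = F·P·Fᵀ + Q = [41 22; 22 22]
y = z − H·x̄ = [-4]
S = H·P̄·Hᵀ + R = [26]
K = P̄·Hᵀ·S⁻¹ = [-11/13; -11/13]
x' = x̄ + K·y = [-73/13, 31/13]
P' = (I − K·H)·P̄ = [291/13 44/13; 44/13 44/13]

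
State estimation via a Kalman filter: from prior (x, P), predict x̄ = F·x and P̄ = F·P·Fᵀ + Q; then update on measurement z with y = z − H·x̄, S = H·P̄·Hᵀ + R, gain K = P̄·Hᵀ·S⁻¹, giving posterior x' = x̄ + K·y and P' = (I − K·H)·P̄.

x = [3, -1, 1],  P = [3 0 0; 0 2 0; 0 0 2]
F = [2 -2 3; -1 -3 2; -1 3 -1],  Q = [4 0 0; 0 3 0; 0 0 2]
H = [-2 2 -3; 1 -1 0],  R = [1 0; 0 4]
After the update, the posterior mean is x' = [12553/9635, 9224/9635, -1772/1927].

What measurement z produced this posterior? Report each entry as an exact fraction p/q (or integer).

z = [2, -1]

x̄ = F·x = [11, 2, -7]
P̄ = F·P·Fᵀ + Q = [42 18 -24; 18 32 -19; -24 -19 25]
S = H·P̄·Hᵀ + R = [318 -61; -61 42]
K = P̄·Hᵀ·S⁻¹ = [2472/9635 9096/9635; 2716/9635 733/9635; -607/1927 -1111/1927]
x' − x̄ = [-93432/9635, -10046/9635, 11717/1927] = K·y
y = (KᵀK)⁻¹·Kᵀ·(x' − x̄) = [-1, -10]
z = y + H·x̄ = [-1, -10] + [3, 9] = [2, -1]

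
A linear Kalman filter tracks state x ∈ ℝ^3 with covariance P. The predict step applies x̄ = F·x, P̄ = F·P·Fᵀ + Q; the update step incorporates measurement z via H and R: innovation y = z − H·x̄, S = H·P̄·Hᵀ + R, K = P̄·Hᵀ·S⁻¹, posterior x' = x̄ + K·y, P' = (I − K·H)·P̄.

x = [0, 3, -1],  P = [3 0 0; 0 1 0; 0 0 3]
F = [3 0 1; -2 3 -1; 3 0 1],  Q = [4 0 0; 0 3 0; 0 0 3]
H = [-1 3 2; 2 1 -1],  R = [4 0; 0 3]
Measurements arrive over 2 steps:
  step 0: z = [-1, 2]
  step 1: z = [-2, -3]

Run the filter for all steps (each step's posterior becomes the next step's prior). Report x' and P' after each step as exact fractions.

step 0: x' = [1845/601, -2857/3005, 16829/6010], P' = [8907/601 -5073/601 11745/601; -5073/601 16209/3005 -34854/3005; 11745/601 -34854/3005 161133/6010]
step 1: x' = [4176613/1812257, -5086210/1812257, 15644963/3624514], P' = [1834136133/159478616 -1088797629/159478616 302658852/19934827; -1088797629/159478616 741063621/159478616 -189259287/19934827; 302658852/19934827 -189259287/19934827 840848823/39869654]

step 0: x̄ = F·x = [-1, 10, -1]
step 0: P̄ = F·P·Fᵀ + Q = [34 -21 30; -21 27 -21; 30 -21 33]
step 0: y = z − H·x̄ = [-30, -7]
step 0: S = H·P̄·Hᵀ + R = [167 13; 13 37]
step 0: K = P̄·Hᵀ·S⁻¹ = [-159/601 332/601; 1071/3005 111/3005; -1077/6010 1353/6010]
step 0: x' = x̄ + K·y = [1845/601, -2857/3005, 16829/6010]
step 0: P' = (I − K·H)·P̄ = [8907/601 -5073/601 11745/601; -5073/601 16209/3005 -34854/3005; 11745/601 -34854/3005 161133/6010]
step 1: x̄ = F·x = [72179/6010, -70871/6010, 72179/6010]
step 1: P̄ = F·P·Fᵀ + Q = [1691503/6010 -1948497/6010 1667463/6010; -1948497/6010 2324013/6010 -1948497/6010; 1667463/6010 -1948497/6010 1685493/6010]
step 1: y = z − H·x̄ = [64207/3005, -9669/3005]
step 1: S = H·P̄·Hᵀ + R = [5506399/3005 380687/3005; 380687/3005 113351/3005]
step 1: K = P̄·Hᵀ·S⁻¹ = [-64496847/159478616 52734607/159478616; 70959975/159478616 25847553/159478616; -14793945/39869654 -2910663/39869654]
step 1: x' = x̄ + K·y = [4176613/1812257, -5086210/1812257, 15644963/3624514]
step 1: P' = (I − K·H)·P̄ = [1834136133/159478616 -1088797629/159478616 302658852/19934827; -1088797629/159478616 741063621/159478616 -189259287/19934827; 302658852/19934827 -189259287/19934827 840848823/39869654]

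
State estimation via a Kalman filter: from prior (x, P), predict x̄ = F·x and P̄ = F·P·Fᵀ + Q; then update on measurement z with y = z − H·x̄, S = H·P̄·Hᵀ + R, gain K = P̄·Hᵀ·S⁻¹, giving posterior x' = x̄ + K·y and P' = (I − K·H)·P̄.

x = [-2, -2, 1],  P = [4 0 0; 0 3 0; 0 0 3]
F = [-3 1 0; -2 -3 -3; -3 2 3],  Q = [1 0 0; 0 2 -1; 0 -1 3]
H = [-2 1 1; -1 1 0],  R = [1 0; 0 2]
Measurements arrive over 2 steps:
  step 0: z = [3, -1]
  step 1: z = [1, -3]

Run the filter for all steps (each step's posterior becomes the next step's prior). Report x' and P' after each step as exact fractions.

step 0: x̄ = F·x = [4, 7, 5]
step 0: P̄ = F·P·Fᵀ + Q = [40 15 42; 15 72 -22; 42 -22 78]
step 0: y = z − H·x̄ = [-1, -4]
step 0: S = H·P̄·Hᵀ + R = [39 43; 43 84]
step 0: K = P̄·Hᵀ·S⁻¹ = [-857/1427 14/1427; -771/1427 1363/1427; 400/1427 -1292/1427]
step 0: x' = x̄ + K·y = [6509/1427, 5308/1427, 11903/1427]
step 0: P' = (I − K·H)·P̄ = [37719/1427 37747/1427 36834/1427; 37747/1427 40473/1427 34250/1427; 36834/1427 34250/1427 39818/1427]
step 1: x̄ = F·x = [-14219/1427, -64651/1427, 26798/1427]
step 1: P̄ = F·P·Fᵀ + Q = [154889/1427 597880/1427 -148062/1427; 597880/1427 2387821/1427 -590826/1427; -148062/1427 -590826/1427 159030/1427]
step 1: y = z − H·x̄ = [10842/1427, 46151/1427]
step 1: S = H·P̄·Hᵀ + R = [186910/1427 461195/1427; 461195/1427 1349804/1427]
step 1: K = P̄·Hᵀ·S⁻¹ = [-2141371/5548849 2552726/5548849; -1956893/5548849 8026811/5548849; 14765196/27744245 -2829120/5548849]
step 1: x' = x̄ + K·y = [10998619/5548849, -6664272/5548849, 175711946/27744245]
step 1: P' = (I − K·H)·P̄ = [19971005/5548849 25076457/5548849 12724182/5548849; 25076457/5548849 41130079/5548849 7065942/5548849; 12724182/5548849 7065942/5548849 106677306/27744245]

step 0: x' = [6509/1427, 5308/1427, 11903/1427], P' = [37719/1427 37747/1427 36834/1427; 37747/1427 40473/1427 34250/1427; 36834/1427 34250/1427 39818/1427]
step 1: x' = [10998619/5548849, -6664272/5548849, 175711946/27744245], P' = [19971005/5548849 25076457/5548849 12724182/5548849; 25076457/5548849 41130079/5548849 7065942/5548849; 12724182/5548849 7065942/5548849 106677306/27744245]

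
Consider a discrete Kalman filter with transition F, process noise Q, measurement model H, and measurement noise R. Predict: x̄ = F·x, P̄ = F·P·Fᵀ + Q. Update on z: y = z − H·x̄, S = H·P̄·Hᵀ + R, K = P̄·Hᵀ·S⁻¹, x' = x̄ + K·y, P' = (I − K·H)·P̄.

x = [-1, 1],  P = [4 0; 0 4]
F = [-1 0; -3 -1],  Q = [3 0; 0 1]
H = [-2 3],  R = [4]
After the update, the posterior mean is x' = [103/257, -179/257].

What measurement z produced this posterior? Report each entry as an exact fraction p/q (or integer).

z = [-3]

x̄ = F·x = [1, 2]
P̄ = F·P·Fᵀ + Q = [7 12; 12 41]
S = H·P̄·Hᵀ + R = [257]
K = P̄·Hᵀ·S⁻¹ = [22/257; 99/257]
x' − x̄ = [-154/257, -693/257] = K·y
y = (KᵀK)⁻¹·Kᵀ·(x' − x̄) = [-7]
z = y + H·x̄ = [-7] + [4] = [-3]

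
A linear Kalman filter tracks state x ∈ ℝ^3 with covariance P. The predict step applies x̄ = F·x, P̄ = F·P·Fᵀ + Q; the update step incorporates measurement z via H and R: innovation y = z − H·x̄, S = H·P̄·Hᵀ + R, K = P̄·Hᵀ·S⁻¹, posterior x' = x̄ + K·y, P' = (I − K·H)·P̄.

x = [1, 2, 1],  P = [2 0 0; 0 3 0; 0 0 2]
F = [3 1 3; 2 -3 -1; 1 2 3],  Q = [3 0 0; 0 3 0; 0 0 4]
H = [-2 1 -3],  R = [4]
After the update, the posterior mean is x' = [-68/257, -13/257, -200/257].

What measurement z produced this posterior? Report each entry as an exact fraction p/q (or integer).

z = [3]

x̄ = F·x = [8, -5, 8]
P̄ = F·P·Fᵀ + Q = [42 -3 30; -3 40 -20; 30 -20 36]
S = H·P̄·Hᵀ + R = [1028]
K = P̄·Hᵀ·S⁻¹ = [-177/1028; 53/514; -47/257]
x' − x̄ = [-2124/257, 1272/257, -2256/257] = K·y
y = (KᵀK)⁻¹·Kᵀ·(x' − x̄) = [48]
z = y + H·x̄ = [48] + [-45] = [3]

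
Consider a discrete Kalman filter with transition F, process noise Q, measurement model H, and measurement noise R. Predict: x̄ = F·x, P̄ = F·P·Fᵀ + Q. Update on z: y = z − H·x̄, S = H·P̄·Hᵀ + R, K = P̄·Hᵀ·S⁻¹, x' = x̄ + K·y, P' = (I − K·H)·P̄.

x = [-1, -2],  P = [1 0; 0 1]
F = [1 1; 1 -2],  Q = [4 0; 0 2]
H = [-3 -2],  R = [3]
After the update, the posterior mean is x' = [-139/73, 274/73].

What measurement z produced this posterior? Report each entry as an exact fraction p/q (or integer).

x̄ = F·x = [-3, 3]
P̄ = F·P·Fᵀ + Q = [6 -1; -1 7]
S = H·P̄·Hᵀ + R = [73]
K = P̄·Hᵀ·S⁻¹ = [-16/73; -11/73]
x' − x̄ = [80/73, 55/73] = K·y
y = (KᵀK)⁻¹·Kᵀ·(x' − x̄) = [-5]
z = y + H·x̄ = [-5] + [3] = [-2]

z = [-2]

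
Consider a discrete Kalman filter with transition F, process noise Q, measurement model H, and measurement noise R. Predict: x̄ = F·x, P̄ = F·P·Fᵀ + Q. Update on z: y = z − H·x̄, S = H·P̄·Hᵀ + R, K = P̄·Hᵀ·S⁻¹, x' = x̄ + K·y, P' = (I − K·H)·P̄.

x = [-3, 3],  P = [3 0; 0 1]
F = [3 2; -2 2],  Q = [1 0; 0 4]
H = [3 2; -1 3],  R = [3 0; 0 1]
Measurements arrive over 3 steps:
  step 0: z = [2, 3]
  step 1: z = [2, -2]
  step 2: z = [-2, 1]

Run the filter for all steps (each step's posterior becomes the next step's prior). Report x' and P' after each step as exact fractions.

step 0: x̄ = F·x = [-3, 12]
step 0: P̄ = F·P·Fᵀ + Q = [32 -14; -14 20]
step 0: y = z − H·x̄ = [-13, -36]
step 0: S = H·P̄·Hᵀ + R = [203 -74; -74 297]
step 0: K = P̄·Hᵀ·S⁻¹ = [2944/10963 -1998/10963; 4882/54815 14874/54815]
step 0: x' = x̄ + K·y = [767/10963, 11770/10963]
step 0: P' = (I − K·H)·P̄ = [2772/10963 258/10963; 258/10963 5388/54815]
step 1: x̄ = F·x = [25841/10963, 22006/10963]
step 1: P̄ = F·P·Fᵀ + Q = [216587/54815 -59028/54815; -59028/54815 285932/54815]
step 1: y = z − H·x̄ = [-99609/10963, -62103/10963]
step 1: S = H·P̄·Hᵀ + R = [509824/10963 130527/10963; 130527/10963 3198958/54815]
step 1: K = P̄·Hᵀ·S⁻¹ = [35716965/140994169 -24637853/140994169; 12123200/140994169 37935732/140994169]
step 1: x' = x̄ + K·y = [147385181/140994169, -42030914/140994169]
step 1: P' = (I − K·H)·P̄ = [33702581/140994169 3021576/140994169; 3021576/140994169 13652436/140994169]
step 2: x̄ = F·x = [358093715/140994169, -378832190/140994169]
step 2: P̄ = F·P·Fᵀ + Q = [535186054/140994169 -141562590/140994169; -141562590/140994169 729224136/140994169]
step 2: y = z − H·x̄ = [-598605103/140994169, 1635584454/140994169]
step 2: S = H·P̄·Hᵀ + R = [6457802457/140994169 1778848524/140994169; 1778848524/140994169 8088572987/140994169]
step 2: K = P̄·Hᵀ·S⁻¹ = [29325245430/116009772569 -20216163448/116009772569; 9972731646/116009772569 31213669434/116009772569]
step 2: x' = x̄ + K·y = [-64379355863/116009772569, 8047341452/116009772569]
step 2: P' = (I − K·H)·P̄ = [27669048706/116009772569 2484295086/116009772569; 2484295086/116009772569 11232654840/116009772569]

step 0: x' = [767/10963, 11770/10963], P' = [2772/10963 258/10963; 258/10963 5388/54815]
step 1: x' = [147385181/140994169, -42030914/140994169], P' = [33702581/140994169 3021576/140994169; 3021576/140994169 13652436/140994169]
step 2: x' = [-64379355863/116009772569, 8047341452/116009772569], P' = [27669048706/116009772569 2484295086/116009772569; 2484295086/116009772569 11232654840/116009772569]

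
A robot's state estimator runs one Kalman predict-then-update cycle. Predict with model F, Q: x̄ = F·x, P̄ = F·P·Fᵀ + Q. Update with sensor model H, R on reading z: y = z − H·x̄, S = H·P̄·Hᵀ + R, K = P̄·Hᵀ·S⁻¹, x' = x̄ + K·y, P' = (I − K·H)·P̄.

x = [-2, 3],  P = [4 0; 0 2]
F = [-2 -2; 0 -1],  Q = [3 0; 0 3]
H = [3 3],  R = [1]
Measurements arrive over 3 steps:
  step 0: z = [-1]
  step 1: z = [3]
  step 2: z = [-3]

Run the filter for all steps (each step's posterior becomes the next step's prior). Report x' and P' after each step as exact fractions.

step 0: x' = [580/361, -705/361], P' = [1098/361 -1067/361; -1067/361 1076/361]
step 1: x' = [3004/31303, 28893/31303], P' = [68140/31303 -66879/31303; -66879/31303 69056/31303]
step 2: x' = [-3210302/2545309, 603609/2545309], P' = [5146608/2545309 -5034593/2545309; -5034593/2545309 5201912/2545309]

step 0: x̄ = F·x = [-2, -3]
step 0: P̄ = F·P·Fᵀ + Q = [27 4; 4 5]
step 0: y = z − H·x̄ = [14]
step 0: S = H·P̄·Hᵀ + R = [361]
step 0: K = P̄·Hᵀ·S⁻¹ = [93/361; 27/361]
step 0: x' = x̄ + K·y = [580/361, -705/361]
step 0: P' = (I − K·H)·P̄ = [1098/361 -1067/361; -1067/361 1076/361]
step 1: x̄ = F·x = [250/361, 705/361]
step 1: P̄ = F·P·Fᵀ + Q = [1243/361 18/361; 18/361 2159/361]
step 1: y = z − H·x̄ = [-1782/361]
step 1: S = H·P̄·Hᵀ + R = [31303/361]
step 1: K = P̄·Hᵀ·S⁻¹ = [3783/31303; 6531/31303]
step 1: x' = x̄ + K·y = [3004/31303, 28893/31303]
step 1: P' = (I − K·H)·P̄ = [68140/31303 -66879/31303; -66879/31303 69056/31303]
step 2: x̄ = F·x = [-63794/31303, -28893/31303]
step 2: P̄ = F·P·Fᵀ + Q = [107661/31303 4354/31303; 4354/31303 162965/31303]
step 2: y = z − H·x̄ = [184152/31303]
step 2: S = H·P̄·Hᵀ + R = [2545309/31303]
step 2: K = P̄·Hᵀ·S⁻¹ = [336045/2545309; 501957/2545309]
step 2: x' = x̄ + K·y = [-3210302/2545309, 603609/2545309]
step 2: P' = (I − K·H)·P̄ = [5146608/2545309 -5034593/2545309; -5034593/2545309 5201912/2545309]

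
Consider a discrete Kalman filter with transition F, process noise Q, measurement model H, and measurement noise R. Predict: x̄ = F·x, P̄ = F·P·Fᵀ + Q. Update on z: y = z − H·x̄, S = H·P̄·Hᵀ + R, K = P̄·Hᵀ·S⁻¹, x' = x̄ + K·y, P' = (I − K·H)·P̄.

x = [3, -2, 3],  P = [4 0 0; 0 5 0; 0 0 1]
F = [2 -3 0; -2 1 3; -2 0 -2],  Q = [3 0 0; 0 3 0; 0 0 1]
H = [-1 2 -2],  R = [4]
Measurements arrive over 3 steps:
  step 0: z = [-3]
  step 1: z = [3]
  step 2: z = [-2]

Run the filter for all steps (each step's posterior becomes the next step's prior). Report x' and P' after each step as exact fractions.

step 0: x̄ = F·x = [12, 1, -12]
step 0: P̄ = F·P·Fᵀ + Q = [64 -31 -16; -31 33 10; -16 10 21]
step 0: y = z − H·x̄ = [-17]
step 0: S = H·P̄·Hᵀ + R = [264]
step 0: K = P̄·Hᵀ·S⁻¹ = [-47/132; 7/24; -1/44]
step 0: x' = x̄ + K·y = [2383/132, -95/24, -511/44]
step 0: P' = (I − K·H)·P̄ = [2015/66 -43/12 -399/22; -43/12 253/24 47/4; -399/22 47/4 459/22]
step 1: x̄ = F·x = [12667/264, -19775/264, -425/33]
step 1: P̄ = F·P·Fᵀ + Q = [69431/264 -104803/264 -19/33; -104803/264 165239/264 557/33; -19/33 557/33 2029/33]
step 1: y = z − H·x̄ = [15403/88]
step 1: S = H·P̄·Hᵀ + R = [393109/88]
step 1: K = P̄·Hᵀ·S⁻¹ = [-92911/393109; 142123/393109; -7800/393109]
step 1: x' = x̄ + K·y = [7797583/1179327, -13708736/1179327, -19284100/1179327]
step 1: P' = (I − K·H)·P̄ = [15870332/1179327 -18007186/1179327 -25384886/1179327; -18007186/1179327 49546553/1179327 57697408/1179327; -25384886/1179327 57697408/1179327 70436651/1179327]
step 2: x̄ = F·x = [56721374/1179327, -87156202/1179327, 7657678/393109]
step 2: P̄ = F·P·Fᵀ + Q = [729024518/1179327 -1027764463/1179327 92066516/393109; -1027764463/1179327 1473327545/1179327 -129249750/393109; 92066516/393109 -129249750/393109 47776057/393109]
step 2: y = z − H·x̄ = [274621192/1179327]
step 2: S = H·P̄·Hᵀ + R = [15518214734/1179327]
step 2: K = P̄·Hᵀ·S⁻¹ = [-1668476270/7759107367; 4749918053/15518214734; -669177195/7759107367]
step 2: x' = x̄ + K·y = [-15340708066/7759107367, -20384719598/7759107367, -4680637006/7759107367]
step 2: P' = (I − K·H)·P̄ = [75427240478/7759107367 -41896149693/7759107367 -76272817392/7759107367; -41896149693/7759107367 255816840123/15518214734 144106576855/7759107367; -76272817392/7759107367 144106576855/7759107367 183581339941/7759107367]

step 0: x' = [2383/132, -95/24, -511/44], P' = [2015/66 -43/12 -399/22; -43/12 253/24 47/4; -399/22 47/4 459/22]
step 1: x' = [7797583/1179327, -13708736/1179327, -19284100/1179327], P' = [15870332/1179327 -18007186/1179327 -25384886/1179327; -18007186/1179327 49546553/1179327 57697408/1179327; -25384886/1179327 57697408/1179327 70436651/1179327]
step 2: x' = [-15340708066/7759107367, -20384719598/7759107367, -4680637006/7759107367], P' = [75427240478/7759107367 -41896149693/7759107367 -76272817392/7759107367; -41896149693/7759107367 255816840123/15518214734 144106576855/7759107367; -76272817392/7759107367 144106576855/7759107367 183581339941/7759107367]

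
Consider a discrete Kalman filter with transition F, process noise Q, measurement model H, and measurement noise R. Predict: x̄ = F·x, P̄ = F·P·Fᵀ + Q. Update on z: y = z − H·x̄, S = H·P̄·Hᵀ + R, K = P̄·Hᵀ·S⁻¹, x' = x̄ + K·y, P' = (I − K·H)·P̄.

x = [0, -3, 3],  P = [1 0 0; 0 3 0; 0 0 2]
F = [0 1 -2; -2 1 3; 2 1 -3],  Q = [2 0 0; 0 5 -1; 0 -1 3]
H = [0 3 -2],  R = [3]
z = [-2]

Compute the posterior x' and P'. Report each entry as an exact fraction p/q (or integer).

x̄ = F·x = [-9, 6, -12]
P̄ = F·P·Fᵀ + Q = [13 -9 15; -9 30 -20; 15 -20 28]
y = z − H·x̄ = [-44]
S = H·P̄·Hᵀ + R = [625]
K = P̄·Hᵀ·S⁻¹ = [-57/625; 26/125; -116/625]
x' = x̄ + K·y = [-3117/625, -394/125, -2396/625]
P' = (I − K·H)·P̄ = [4876/625 357/125 2763/625; 357/125 74/25 516/125; 2763/625 516/125 4044/625]

x' = [-3117/625, -394/125, -2396/625]
P' = [4876/625 357/125 2763/625; 357/125 74/25 516/125; 2763/625 516/125 4044/625]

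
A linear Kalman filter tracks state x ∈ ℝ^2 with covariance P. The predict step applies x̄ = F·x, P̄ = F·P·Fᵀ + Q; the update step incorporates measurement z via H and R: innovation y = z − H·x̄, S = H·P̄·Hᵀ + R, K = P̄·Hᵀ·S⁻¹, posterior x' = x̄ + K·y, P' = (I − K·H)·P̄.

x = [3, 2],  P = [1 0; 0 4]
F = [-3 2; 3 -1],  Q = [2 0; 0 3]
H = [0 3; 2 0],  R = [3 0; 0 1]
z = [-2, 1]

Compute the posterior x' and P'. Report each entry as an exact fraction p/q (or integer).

x' = [1058/1873, -787/1873]
P' = [456/1873 -17/1873; -17/1873 588/1873]

x̄ = F·x = [-5, 7]
P̄ = F·P·Fᵀ + Q = [27 -17; -17 16]
y = z − H·x̄ = [-23, 11]
S = H·P̄·Hᵀ + R = [147 -102; -102 109]
K = P̄·Hᵀ·S⁻¹ = [-17/1873 912/1873; 588/1873 -34/1873]
x' = x̄ + K·y = [1058/1873, -787/1873]
P' = (I − K·H)·P̄ = [456/1873 -17/1873; -17/1873 588/1873]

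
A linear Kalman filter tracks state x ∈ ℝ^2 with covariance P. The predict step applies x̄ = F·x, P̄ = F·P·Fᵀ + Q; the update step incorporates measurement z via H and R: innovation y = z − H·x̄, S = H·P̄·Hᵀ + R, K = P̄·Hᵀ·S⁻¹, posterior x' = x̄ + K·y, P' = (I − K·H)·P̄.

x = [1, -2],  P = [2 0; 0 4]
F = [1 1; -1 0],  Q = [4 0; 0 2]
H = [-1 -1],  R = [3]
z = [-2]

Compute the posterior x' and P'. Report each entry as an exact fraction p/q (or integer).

x̄ = F·x = [-1, -1]
P̄ = F·P·Fᵀ + Q = [10 -2; -2 4]
y = z − H·x̄ = [-4]
S = H·P̄·Hᵀ + R = [13]
K = P̄·Hᵀ·S⁻¹ = [-8/13; -2/13]
x' = x̄ + K·y = [19/13, -5/13]
P' = (I − K·H)·P̄ = [66/13 -42/13; -42/13 48/13]

x' = [19/13, -5/13]
P' = [66/13 -42/13; -42/13 48/13]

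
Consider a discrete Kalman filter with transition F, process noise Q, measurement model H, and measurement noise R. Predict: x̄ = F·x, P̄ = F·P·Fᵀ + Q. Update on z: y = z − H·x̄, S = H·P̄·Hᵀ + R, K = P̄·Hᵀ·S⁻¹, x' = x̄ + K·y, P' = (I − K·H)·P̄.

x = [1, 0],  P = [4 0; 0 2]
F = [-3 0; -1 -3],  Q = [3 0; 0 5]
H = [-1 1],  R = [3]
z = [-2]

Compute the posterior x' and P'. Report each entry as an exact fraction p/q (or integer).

x' = [-3/5, -7/3]
P' = [114/5 21; 21 22]

x̄ = F·x = [-3, -1]
P̄ = F·P·Fᵀ + Q = [39 12; 12 27]
y = z − H·x̄ = [-4]
S = H·P̄·Hᵀ + R = [45]
K = P̄·Hᵀ·S⁻¹ = [-3/5; 1/3]
x' = x̄ + K·y = [-3/5, -7/3]
P' = (I − K·H)·P̄ = [114/5 21; 21 22]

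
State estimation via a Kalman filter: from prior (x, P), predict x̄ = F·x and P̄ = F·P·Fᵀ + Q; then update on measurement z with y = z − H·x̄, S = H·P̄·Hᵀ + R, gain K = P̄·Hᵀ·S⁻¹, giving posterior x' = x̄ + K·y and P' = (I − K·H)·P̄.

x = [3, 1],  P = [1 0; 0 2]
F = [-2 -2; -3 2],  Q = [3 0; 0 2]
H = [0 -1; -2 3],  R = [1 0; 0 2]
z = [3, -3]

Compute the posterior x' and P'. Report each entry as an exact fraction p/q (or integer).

x̄ = F·x = [-8, -7]
P̄ = F·P·Fᵀ + Q = [15 -2; -2 19]
y = z − H·x̄ = [-4, 2]
S = H·P̄·Hᵀ + R = [20 -61; -61 257]
K = P̄·Hᵀ·S⁻¹ = [-1682/1419 -598/1419; -1162/1419 61/1419]
x' = x̄ + K·y = [-1940/473, -1721/473]
P' = (I − K·H)·P̄ = [3121/1419 1682/1419; 1682/1419 1162/1419]

x' = [-1940/473, -1721/473]
P' = [3121/1419 1682/1419; 1682/1419 1162/1419]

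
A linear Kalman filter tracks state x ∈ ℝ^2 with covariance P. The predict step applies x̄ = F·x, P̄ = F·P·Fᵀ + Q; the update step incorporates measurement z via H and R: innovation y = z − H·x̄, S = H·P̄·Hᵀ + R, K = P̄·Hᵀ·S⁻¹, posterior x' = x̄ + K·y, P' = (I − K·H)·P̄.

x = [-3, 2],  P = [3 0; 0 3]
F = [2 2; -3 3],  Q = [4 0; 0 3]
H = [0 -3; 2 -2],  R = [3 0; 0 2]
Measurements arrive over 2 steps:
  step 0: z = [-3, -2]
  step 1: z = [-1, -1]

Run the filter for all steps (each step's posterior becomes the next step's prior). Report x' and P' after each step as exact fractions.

step 0: x̄ = F·x = [-2, 15]
step 0: P̄ = F·P·Fᵀ + Q = [28 0; 0 57]
step 0: y = z − H·x̄ = [42, 32]
step 0: S = H·P̄·Hᵀ + R = [516 342; 342 342]
step 0: K = P̄·Hᵀ·S⁻¹ = [-28/87 2408/4959; -19/58 -1/174]
step 0: x' = x̄ + K·y = [106/4959, 92/87]
step 0: P' = (I − K·H)·P̄ = [4004/4959 28/87; 28/87 19/58]
step 1: x̄ = F·x = [10700/4959, 5138/1653]
step 1: P̄ = F·P·Fᵀ + Q = [55118/4959 -4759/1653; -4759/1653 8179/1102]
step 1: y = z − H·x̄ = [4587/551, 4469/4959]
step 1: S = H·P̄·Hᵀ + R = [76917/1102 34055/551; 34055/551 491828/4959]
step 1: K = P̄·Hᵀ·S⁻¹ = [-1443366/5128421 2346670/5128421; -1545531/5128421 -102165/5128421]
step 1: x' = x̄ + K·y = [1164528/5128421, 2982204/5128421]
step 1: P' = (I − K·H)·P̄ = [3790036/5128421 1443366/5128421; 1443366/5128421 1545531/5128421]

step 0: x' = [106/4959, 92/87], P' = [4004/4959 28/87; 28/87 19/58]
step 1: x' = [1164528/5128421, 2982204/5128421], P' = [3790036/5128421 1443366/5128421; 1443366/5128421 1545531/5128421]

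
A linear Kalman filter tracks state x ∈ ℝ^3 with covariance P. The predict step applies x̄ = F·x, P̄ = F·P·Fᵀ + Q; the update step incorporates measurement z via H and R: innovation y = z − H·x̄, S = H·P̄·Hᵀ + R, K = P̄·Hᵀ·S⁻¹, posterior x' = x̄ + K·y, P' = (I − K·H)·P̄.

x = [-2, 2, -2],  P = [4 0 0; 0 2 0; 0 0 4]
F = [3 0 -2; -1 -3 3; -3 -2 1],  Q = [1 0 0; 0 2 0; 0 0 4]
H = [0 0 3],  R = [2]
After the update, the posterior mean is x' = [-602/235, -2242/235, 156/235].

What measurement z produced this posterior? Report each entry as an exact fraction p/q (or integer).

x̄ = F·x = [-2, -10, 0]
P̄ = F·P·Fᵀ + Q = [53 -36 -44; -36 60 36; -44 36 52]
S = H·P̄·Hᵀ + R = [470]
K = P̄·Hᵀ·S⁻¹ = [-66/235; 54/235; 78/235]
x' − x̄ = [-132/235, 108/235, 156/235] = K·y
y = (KᵀK)⁻¹·Kᵀ·(x' − x̄) = [2]
z = y + H·x̄ = [2] + [0] = [2]

z = [2]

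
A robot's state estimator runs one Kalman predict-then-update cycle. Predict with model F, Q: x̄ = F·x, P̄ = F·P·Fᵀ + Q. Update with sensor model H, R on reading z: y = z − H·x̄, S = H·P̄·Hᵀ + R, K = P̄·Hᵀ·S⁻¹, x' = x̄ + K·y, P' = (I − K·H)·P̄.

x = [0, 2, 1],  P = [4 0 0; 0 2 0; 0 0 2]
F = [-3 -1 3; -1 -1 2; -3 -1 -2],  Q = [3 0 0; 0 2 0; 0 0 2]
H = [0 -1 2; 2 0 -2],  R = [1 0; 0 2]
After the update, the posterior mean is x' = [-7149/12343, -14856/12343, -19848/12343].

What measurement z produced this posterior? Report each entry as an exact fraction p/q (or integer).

z = [-2, 2]

x̄ = F·x = [1, 0, -4]
P̄ = F·P·Fᵀ + Q = [59 26 26; 26 16 6; 26 6 48]
S = H·P̄·Hᵀ + R = [185 -128; -128 222]
K = P̄·Hᵀ·S⁻¹ = [7110/12343 7769/12343; 2116/12343 3444/12343; 7174/12343 1690/12343]
x' − x̄ = [-19492/12343, -14856/12343, 29524/12343] = K·y
y = (KᵀK)⁻¹·Kᵀ·(x' − x̄) = [6, -8]
z = y + H·x̄ = [6, -8] + [-8, 10] = [-2, 2]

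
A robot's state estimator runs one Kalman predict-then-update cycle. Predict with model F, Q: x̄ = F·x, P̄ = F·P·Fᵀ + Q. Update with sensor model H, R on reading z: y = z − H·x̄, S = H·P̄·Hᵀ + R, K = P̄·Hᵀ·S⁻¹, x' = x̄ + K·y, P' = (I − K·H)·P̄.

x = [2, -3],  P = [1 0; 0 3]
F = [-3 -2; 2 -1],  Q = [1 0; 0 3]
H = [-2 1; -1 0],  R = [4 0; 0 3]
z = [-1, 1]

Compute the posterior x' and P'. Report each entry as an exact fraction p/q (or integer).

x' = [374/307, 929/307]
P' = [462/307 660/307; 660/307 1820/307]

x̄ = F·x = [0, 7]
P̄ = F·P·Fᵀ + Q = [22 0; 0 10]
y = z − H·x̄ = [-8, 1]
S = H·P̄·Hᵀ + R = [102 44; 44 25]
K = P̄·Hᵀ·S⁻¹ = [-66/307 -154/307; 125/307 -220/307]
x' = x̄ + K·y = [374/307, 929/307]
P' = (I − K·H)·P̄ = [462/307 660/307; 660/307 1820/307]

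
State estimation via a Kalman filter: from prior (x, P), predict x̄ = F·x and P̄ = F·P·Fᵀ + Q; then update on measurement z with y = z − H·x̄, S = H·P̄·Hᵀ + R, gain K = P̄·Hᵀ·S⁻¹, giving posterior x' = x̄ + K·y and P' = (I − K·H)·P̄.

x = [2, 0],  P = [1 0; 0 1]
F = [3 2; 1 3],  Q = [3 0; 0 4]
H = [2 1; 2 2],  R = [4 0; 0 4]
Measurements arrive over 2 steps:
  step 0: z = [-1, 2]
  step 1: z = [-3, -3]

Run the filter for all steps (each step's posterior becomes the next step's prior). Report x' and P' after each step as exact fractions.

step 0: x̄ = F·x = [6, 2]
step 0: P̄ = F·P·Fᵀ + Q = [16 9; 9 14]
step 0: y = z − H·x̄ = [-15, -14]
step 0: S = H·P̄·Hᵀ + R = [118 146; 146 196]
step 0: K = P̄·Hᵀ·S⁻¹ = [184/453 -43/906; -37/151 63/151]
step 0: x' = x̄ + K·y = [259/453, -25/151]
step 0: P' = (I − K·H)·P̄ = [779/453 -274/151; -274/151 400/151]
step 1: x̄ = F·x = [209/151, 34/453]
step 1: P̄ = F·P·Fᵀ + Q = [1102/151 165/151; 165/151 8459/453]
step 1: y = z − H·x̄ = [-2647/453, -2681/453]
step 1: S = H·P̄·Hᵀ + R = [25475/453 33112/453; 33112/453 52832/453]
step 1: K = P̄·Hᵀ·S⁻¹ = [17075/34422 -45989/275376; -2156/5737 26367/45896]
step 1: x' = x̄ + K·y = [-144863/275376, -51819/45896]
step 1: P' = (I − K·H)·P̄ = [319189/137688 -60863/22948; -60863/22948 43615/11474]

step 0: x' = [259/453, -25/151], P' = [779/453 -274/151; -274/151 400/151]
step 1: x' = [-144863/275376, -51819/45896], P' = [319189/137688 -60863/22948; -60863/22948 43615/11474]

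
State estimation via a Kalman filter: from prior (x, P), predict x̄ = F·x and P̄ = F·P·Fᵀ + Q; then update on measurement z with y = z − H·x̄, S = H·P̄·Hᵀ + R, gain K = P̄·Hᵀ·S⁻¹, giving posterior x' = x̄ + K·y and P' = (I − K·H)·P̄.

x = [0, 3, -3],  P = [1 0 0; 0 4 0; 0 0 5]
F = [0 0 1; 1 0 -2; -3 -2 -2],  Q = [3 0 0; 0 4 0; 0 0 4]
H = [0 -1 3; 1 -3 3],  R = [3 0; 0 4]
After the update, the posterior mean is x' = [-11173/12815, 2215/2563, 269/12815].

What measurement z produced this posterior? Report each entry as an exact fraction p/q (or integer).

z = [-1, -3]

x̄ = F·x = [-3, 6, 0]
P̄ = F·P·Fᵀ + Q = [8 -10 -10; -10 25 17; -10 17 49]
S = H·P̄·Hᵀ + R = [367 292; 292 372]
K = P̄·Hᵀ·S⁻¹ = [-2444/12815 2194/12815; 980/2563 -2007/5126; 5812/12815 -3199/25630]
x' − x̄ = [27272/12815, -13163/2563, 269/12815] = K·y
y = (KᵀK)⁻¹·Kᵀ·(x' − x̄) = [5, 18]
z = y + H·x̄ = [5, 18] + [-6, -21] = [-1, -3]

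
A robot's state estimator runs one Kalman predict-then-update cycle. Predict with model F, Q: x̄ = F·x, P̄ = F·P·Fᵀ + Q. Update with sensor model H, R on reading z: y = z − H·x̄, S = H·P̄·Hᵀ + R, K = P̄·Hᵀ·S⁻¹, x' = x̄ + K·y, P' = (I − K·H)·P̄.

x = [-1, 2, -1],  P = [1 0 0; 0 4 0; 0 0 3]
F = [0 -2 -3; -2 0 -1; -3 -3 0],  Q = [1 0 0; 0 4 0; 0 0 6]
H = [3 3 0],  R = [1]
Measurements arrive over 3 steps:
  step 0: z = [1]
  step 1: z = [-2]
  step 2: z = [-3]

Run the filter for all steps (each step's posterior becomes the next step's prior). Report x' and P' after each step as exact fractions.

step 0: x' = [-1453/658, 837/329, -1212/329], P' = [3671/658 -1809/329 741/329; -1809/329 1819/329 -726/329; 741/329 -726/329 12729/329]
step 1: x' = [-8499375/1851584, 908729/231448, -1918551/1851584], P' = [44168463/1851584 -5502633/231448 -511401/1851584; -5502633/231448 688740/28931 63975/231448; -511401/1851584 63975/231448 12953919/1851584]
step 2: x' = [-4676128016/489499919, 8379248631/978999838, 957112341/489499919], P' = [47802294545/489499919 -95523774795/978999838 -149921208/489499919; -95523774795/978999838 47775817697/489499919 300461895/978999838; -149921208/489499919 300461895/978999838 6849094281/978999838]

step 0: x̄ = F·x = [-1, 3, -3]
step 0: P̄ = F·P·Fᵀ + Q = [44 9 24; 9 11 6; 24 6 51]
step 0: y = z − H·x̄ = [-5]
step 0: S = H·P̄·Hᵀ + R = [658]
step 0: K = P̄·Hᵀ·S⁻¹ = [159/658; 30/329; 45/329]
step 0: x' = x̄ + K·y = [-1453/658, 837/329, -1212/329]
step 0: P' = (I − K·H)·P̄ = [3671/658 -1809/329 741/329; -1809/329 1819/329 -726/329; 741/329 -726/329 12729/329]
step 1: x̄ = F·x = [1962/329, 2665/329, -663/658]
step 1: P̄ = F·P·Fᵀ + Q = [113454/329 33945/329 195/329; 33945/329 24351/329 204/329; 195/329 204/329 4605/658]
step 1: y = z − H·x̄ = [-2077/47]
step 1: S = H·P̄·Hᵀ + R = [264512/47]
step 1: K = P̄·Hᵀ·S⁻¹ = [63171/264512; 3123/33064; 171/264512]
step 1: x' = x̄ + K·y = [-8499375/1851584, 908729/231448, -1918551/1851584]
step 1: P' = (I − K·H)·P̄ = [44168463/1851584 -5502633/231448 -511401/1851584; -5502633/231448 688740/28931 63975/231448; -511401/1851584 63975/231448 12953919/1851584]
step 2: x̄ = F·x = [-8784011/1851584, 18917301/1851584, 526947/264512]
step 2: P̄ = F·P·Fᵀ + Q = [300895895/1851584 -139267305/1851584 50481/264512; -139267305/1851584 194988503/1851584 126513/264512; 50481/264512 126513/264512 1851537/264512]
step 2: y = z − H·x̄ = [-17977311/925792]
step 2: S = H·P̄·Hᵀ + R = [489499919/462896]
step 2: K = P̄·Hᵀ·S⁻¹ = [242442885/978999838; 83581797/978999838; 1858437/978999838]
step 2: x' = x̄ + K·y = [-4676128016/489499919, 8379248631/978999838, 957112341/489499919]
step 2: P' = (I − K·H)·P̄ = [47802294545/489499919 -95523774795/978999838 -149921208/489499919; -95523774795/978999838 47775817697/489499919 300461895/978999838; -149921208/489499919 300461895/978999838 6849094281/978999838]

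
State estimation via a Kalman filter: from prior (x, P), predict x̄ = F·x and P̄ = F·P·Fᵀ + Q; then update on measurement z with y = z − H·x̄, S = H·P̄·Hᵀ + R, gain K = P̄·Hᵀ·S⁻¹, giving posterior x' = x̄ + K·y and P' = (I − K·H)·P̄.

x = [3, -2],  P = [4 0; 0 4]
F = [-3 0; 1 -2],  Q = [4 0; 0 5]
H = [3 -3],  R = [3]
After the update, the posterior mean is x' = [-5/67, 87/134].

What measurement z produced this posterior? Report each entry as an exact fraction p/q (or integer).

z = [-2]

x̄ = F·x = [-9, 7]
P̄ = F·P·Fᵀ + Q = [40 -12; -12 25]
S = H·P̄·Hᵀ + R = [804]
K = P̄·Hᵀ·S⁻¹ = [13/67; -37/268]
x' − x̄ = [598/67, -851/134] = K·y
y = (KᵀK)⁻¹·Kᵀ·(x' − x̄) = [46]
z = y + H·x̄ = [46] + [-48] = [-2]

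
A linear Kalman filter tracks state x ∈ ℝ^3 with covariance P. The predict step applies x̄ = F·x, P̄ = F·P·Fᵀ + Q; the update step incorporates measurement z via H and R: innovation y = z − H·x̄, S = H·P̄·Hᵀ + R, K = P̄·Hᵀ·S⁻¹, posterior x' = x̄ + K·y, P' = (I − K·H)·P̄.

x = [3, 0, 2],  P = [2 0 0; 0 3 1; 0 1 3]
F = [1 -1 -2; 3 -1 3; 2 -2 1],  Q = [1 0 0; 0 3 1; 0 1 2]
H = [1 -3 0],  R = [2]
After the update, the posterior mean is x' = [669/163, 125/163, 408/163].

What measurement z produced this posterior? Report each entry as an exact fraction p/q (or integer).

x̄ = F·x = [-1, 15, 8]
P̄ = F·P·Fᵀ + Q = [22 -10 7; -10 45 21; 7 21 21]
S = H·P̄·Hᵀ + R = [489]
K = P̄·Hᵀ·S⁻¹ = [52/489; -145/489; -56/489]
x' − x̄ = [832/163, -2320/163, -896/163] = K·y
y = (KᵀK)⁻¹·Kᵀ·(x' − x̄) = [48]
z = y + H·x̄ = [48] + [-46] = [2]

z = [2]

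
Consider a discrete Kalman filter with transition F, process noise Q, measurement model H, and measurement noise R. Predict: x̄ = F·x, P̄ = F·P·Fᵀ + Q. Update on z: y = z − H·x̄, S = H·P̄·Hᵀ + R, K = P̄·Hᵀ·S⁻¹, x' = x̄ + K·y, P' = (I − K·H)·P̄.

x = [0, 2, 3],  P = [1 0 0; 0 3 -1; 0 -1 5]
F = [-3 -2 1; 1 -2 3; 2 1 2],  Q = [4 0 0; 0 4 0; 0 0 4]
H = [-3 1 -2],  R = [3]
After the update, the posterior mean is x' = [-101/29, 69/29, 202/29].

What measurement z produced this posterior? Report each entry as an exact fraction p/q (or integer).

z = [-1]

x̄ = F·x = [-1, 5, 8]
P̄ = F·P·Fᵀ + Q = [34 32 1; 32 74 27; 1 27 27]
S = H·P̄·Hᵀ + R = [203]
K = P̄·Hᵀ·S⁻¹ = [-72/203; -76/203; -30/203]
x' − x̄ = [-72/29, -76/29, -30/29] = K·y
y = (KᵀK)⁻¹·Kᵀ·(x' − x̄) = [7]
z = y + H·x̄ = [7] + [-8] = [-1]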